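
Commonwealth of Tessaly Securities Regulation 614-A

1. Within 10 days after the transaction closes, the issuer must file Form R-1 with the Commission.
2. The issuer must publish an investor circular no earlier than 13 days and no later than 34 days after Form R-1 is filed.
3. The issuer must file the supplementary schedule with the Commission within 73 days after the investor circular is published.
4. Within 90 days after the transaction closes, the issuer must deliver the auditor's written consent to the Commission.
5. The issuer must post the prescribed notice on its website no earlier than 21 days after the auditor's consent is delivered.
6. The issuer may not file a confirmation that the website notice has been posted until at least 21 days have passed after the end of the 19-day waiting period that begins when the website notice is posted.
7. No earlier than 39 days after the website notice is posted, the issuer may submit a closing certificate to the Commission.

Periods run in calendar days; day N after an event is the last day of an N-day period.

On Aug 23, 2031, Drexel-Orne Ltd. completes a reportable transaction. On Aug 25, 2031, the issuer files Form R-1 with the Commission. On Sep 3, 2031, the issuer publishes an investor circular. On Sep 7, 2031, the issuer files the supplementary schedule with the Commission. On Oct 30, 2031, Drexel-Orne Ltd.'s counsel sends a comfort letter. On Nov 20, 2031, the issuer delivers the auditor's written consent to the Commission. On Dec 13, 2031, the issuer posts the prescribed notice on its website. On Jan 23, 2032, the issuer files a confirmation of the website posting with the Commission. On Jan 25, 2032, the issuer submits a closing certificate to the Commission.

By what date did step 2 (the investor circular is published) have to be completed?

Sep 28, 2031

Step 2 runs from Aug 25, 2031, when Form R-1 is filed. The window is 13–34 days after Aug 25, 2031; it closes on Sep 28, 2031.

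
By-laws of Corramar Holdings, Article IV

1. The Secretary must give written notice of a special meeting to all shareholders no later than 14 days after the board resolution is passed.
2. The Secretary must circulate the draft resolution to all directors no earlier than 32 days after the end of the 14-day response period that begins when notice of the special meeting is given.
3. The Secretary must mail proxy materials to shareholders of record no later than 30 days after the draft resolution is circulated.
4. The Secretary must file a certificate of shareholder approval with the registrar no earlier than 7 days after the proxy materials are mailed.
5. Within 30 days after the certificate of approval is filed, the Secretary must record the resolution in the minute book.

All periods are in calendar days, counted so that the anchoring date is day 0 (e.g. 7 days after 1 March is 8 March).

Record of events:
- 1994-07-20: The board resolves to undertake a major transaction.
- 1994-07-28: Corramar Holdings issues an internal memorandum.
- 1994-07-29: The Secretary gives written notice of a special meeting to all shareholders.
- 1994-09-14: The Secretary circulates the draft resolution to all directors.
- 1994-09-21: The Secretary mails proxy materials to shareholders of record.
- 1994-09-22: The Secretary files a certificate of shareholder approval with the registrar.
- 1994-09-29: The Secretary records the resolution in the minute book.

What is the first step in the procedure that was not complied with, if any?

(1) due by 1994-07-20 + 14 days = 1994-08-03; completed 1994-07-29, before the deadline.
(2) permitted from 1994-08-12 + 32 days = 1994-09-13 onward; 1994-09-14 is on or after that date.
(3) due by 1994-09-14 + 30 days = 1994-10-14; done 1994-09-21 — timely.
(4) permitted from 1994-09-21 + 7 days = 1994-09-28 onward; acted on 1994-09-22, 6 days prematurely.
No need to go further; step 4 was not satisfied.

Step 4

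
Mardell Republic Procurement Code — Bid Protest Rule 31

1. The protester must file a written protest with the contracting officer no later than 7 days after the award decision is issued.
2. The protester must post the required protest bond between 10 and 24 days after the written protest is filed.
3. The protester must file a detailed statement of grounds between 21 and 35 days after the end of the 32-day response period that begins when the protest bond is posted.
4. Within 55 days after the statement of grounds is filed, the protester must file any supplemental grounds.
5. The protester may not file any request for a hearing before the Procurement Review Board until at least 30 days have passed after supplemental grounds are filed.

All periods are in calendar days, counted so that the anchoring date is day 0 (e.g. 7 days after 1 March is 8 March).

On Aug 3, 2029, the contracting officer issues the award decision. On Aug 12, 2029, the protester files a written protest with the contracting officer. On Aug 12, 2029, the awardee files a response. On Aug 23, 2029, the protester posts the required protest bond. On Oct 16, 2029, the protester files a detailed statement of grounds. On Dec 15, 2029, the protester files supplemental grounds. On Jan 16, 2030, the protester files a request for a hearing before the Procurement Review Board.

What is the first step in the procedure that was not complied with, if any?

Step 1 — counting 7 days from Aug 3, 2029 (when the award decision is issued) gives a deadline of Aug 10, 2029; done Aug 12, 2029 — 2 days late.
No need to go further; step 1 was not satisfied.

Step 1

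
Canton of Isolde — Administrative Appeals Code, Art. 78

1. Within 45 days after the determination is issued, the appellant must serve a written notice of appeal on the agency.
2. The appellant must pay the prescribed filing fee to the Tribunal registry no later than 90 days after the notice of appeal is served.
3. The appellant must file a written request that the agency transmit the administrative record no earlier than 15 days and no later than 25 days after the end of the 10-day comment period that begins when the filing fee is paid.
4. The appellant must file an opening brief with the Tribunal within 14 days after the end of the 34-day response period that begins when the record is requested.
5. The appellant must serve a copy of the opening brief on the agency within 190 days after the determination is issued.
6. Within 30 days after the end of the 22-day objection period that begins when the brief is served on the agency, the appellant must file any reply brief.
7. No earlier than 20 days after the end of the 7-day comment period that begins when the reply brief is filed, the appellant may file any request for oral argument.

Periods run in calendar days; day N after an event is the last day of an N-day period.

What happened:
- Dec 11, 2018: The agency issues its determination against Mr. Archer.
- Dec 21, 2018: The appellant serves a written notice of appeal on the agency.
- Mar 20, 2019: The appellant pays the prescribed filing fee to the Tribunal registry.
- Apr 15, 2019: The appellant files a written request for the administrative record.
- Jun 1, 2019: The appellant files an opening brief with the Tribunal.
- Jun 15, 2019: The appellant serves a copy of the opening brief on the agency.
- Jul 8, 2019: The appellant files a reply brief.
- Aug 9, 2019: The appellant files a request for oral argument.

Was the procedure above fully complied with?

Step 1: 45 days after Dec 11, 2018 (when the determination is issued) is Jan 25, 2019; done Dec 21, 2018 — timely.
Step 2: 90 days after Dec 21, 2018 (when the notice of appeal is served) is Mar 21, 2019; completed Mar 20, 2019, before the deadline.
Step 3: the window is 15–25 days after Mar 30, 2019 (end of the 10-day comment period, which began when the filing fee is paid on Mar 20, 2019), so Apr 14, 2019 through Apr 24, 2019; done Apr 15, 2019 — within the window.
Step 4: 14 days after May 19, 2019 (end of the 34-day response period, which began when the record is requested on Apr 15, 2019) is Jun 2, 2019; Jun 1, 2019 is within that limit.
Step 5: 190 days after Dec 11, 2018 (when the determination is issued) is Jun 19, 2019; Jun 15, 2019 is within that limit.
Step 6: 30 days after Jul 7, 2019 (end of the 22-day objection period, which began when the brief is served on the agency on Jun 15, 2019) is Aug 6, 2019; done Jul 8, 2019 — timely.
Step 7: the earliest permitted date is 20 days after Jul 15, 2019 (end of the 7-day comment period, which began when the reply brief is filed on Jul 8, 2019), i.e. Aug 4, 2019; done Aug 9, 2019 — permitted.

Yes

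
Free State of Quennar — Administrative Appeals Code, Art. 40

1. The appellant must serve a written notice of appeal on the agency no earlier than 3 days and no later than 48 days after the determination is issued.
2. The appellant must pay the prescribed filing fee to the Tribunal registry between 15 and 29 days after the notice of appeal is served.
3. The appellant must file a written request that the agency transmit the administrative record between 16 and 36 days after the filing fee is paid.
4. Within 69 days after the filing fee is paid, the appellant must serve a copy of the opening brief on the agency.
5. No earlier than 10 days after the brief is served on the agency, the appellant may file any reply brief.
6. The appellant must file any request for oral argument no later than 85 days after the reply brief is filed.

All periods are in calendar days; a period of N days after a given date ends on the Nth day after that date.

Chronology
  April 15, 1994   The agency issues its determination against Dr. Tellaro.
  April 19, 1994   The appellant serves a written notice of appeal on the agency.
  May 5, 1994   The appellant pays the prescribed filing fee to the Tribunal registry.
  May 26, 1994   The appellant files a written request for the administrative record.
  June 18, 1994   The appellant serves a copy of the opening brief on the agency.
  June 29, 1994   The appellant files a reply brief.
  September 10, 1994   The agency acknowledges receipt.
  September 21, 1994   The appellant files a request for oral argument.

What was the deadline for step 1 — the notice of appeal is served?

June 2, 1994

Step 1 runs from April 15, 1994, when the determination is issued. The window is 3–48 days after April 15, 1994; it closes on June 2, 1994.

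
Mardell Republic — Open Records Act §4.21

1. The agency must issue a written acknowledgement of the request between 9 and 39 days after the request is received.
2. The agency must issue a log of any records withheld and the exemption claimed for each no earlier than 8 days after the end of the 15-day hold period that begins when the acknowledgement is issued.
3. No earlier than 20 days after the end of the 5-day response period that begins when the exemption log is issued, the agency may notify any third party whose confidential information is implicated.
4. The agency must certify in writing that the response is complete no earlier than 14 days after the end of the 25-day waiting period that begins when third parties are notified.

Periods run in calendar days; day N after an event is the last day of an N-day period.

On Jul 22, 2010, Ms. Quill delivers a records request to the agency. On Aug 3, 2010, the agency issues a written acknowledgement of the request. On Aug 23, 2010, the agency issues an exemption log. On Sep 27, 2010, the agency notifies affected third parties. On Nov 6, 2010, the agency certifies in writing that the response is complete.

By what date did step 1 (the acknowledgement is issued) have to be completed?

Step 1 runs from Jul 22, 2010, when the request is received. The window is 9–39 days after Jul 22, 2010; it closes on Aug 30, 2010.

Aug 30, 2010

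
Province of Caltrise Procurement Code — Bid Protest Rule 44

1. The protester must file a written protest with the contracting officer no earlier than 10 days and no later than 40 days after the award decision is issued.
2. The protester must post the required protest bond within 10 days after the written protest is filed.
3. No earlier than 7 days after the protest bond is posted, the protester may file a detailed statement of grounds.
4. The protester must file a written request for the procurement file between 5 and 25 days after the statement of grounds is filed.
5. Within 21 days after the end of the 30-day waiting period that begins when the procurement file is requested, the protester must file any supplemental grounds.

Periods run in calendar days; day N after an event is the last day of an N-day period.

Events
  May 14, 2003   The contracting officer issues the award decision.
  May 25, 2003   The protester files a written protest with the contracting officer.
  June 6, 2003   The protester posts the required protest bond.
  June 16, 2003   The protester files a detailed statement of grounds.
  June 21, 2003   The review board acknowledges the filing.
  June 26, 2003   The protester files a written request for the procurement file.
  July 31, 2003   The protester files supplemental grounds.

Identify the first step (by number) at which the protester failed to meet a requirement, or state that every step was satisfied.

Step 1 — 10 and 40 days from May 14, 2003 (when the award decision is issued) are May 24, 2003 and June 23, 2003 respectively; May 25, 2003 falls inside that range.
Step 2 — counting 10 days from May 25, 2003 (when the written protest is filed) gives a deadline of June 4, 2003; not done until June 6, 2003, 2 days after the deadline.
No need to go further; step 2 was not satisfied.

Step 2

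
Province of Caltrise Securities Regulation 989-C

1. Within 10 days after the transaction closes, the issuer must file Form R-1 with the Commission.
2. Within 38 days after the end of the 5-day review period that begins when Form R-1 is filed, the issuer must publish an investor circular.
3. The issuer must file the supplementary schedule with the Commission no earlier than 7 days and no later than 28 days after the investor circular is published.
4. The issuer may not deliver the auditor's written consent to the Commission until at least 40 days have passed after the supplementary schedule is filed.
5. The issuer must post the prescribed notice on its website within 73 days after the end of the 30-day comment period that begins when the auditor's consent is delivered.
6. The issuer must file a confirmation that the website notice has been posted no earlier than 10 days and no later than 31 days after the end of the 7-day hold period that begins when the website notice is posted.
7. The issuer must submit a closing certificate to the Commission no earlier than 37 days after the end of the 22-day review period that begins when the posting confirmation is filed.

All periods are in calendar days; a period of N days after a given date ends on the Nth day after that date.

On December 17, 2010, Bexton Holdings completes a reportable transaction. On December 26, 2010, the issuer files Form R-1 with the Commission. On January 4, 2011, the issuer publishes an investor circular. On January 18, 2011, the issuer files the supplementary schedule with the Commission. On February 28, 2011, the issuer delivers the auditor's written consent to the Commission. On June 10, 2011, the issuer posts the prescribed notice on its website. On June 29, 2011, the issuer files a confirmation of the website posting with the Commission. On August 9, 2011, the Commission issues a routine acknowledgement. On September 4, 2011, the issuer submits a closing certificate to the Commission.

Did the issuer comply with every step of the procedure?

Yes

Step 1 — counting 10 days from December 17, 2010 (when the transaction closes) gives a deadline of December 27, 2010; December 26, 2010 is within that limit.
Step 2 — counting 38 days from December 31, 2010 (end of the 5-day review period, which began when Form R-1 is filed on December 26, 2010) gives a deadline of February 7, 2011; completed January 4, 2011, before the deadline.
Step 3 — 7 and 28 days from January 4, 2011 (when the investor circular is published) are January 11, 2011 and February 1, 2011 respectively; done January 18, 2011, which is between those dates.
Step 4 — must wait 40 days from January 18, 2011 (when the supplementary schedule is filed), so not before February 27, 2011; done February 28, 2011, after the minimum wait.
Step 5 — counting 73 days from March 30, 2011 (end of the 30-day comment period, which began when the auditor's consent is delivered on February 28, 2011) gives a deadline of June 11, 2011; completed June 10, 2011, before the deadline.
Step 6 — 10 and 31 days from June 17, 2011 (end of the 7-day hold period, which began when the website notice is posted on June 10, 2011) are June 27, 2011 and July 18, 2011 respectively; done June 29, 2011, which is between those dates.
Step 7 — must wait 37 days from July 21, 2011 (end of the 22-day review period, which began when the posting confirmation is filed on June 29, 2011), so not before August 27, 2011; done September 4, 2011 — permitted.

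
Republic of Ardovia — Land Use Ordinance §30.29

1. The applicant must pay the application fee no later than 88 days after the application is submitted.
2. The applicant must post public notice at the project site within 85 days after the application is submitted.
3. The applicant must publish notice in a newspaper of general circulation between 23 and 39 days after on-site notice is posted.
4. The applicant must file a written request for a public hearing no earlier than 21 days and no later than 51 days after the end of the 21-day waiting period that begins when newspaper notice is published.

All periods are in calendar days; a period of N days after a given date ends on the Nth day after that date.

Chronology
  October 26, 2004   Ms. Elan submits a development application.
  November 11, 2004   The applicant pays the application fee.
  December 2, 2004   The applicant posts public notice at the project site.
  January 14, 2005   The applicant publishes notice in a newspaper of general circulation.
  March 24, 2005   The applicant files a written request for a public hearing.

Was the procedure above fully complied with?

No

(1) due by October 26, 2004 + 88 days = January 22, 2005; completed November 11, 2004, before the deadline.
(2) due by October 26, 2004 + 85 days = January 19, 2005; December 2, 2004 is within that limit.
(3) the permitted window runs from December 2, 2004 + 23 = December 25, 2004 to December 2, 2004 + 39 = January 10, 2005; January 14, 2005 is 4 days past the end of the window.
The procedure was therefore not followed at step 3.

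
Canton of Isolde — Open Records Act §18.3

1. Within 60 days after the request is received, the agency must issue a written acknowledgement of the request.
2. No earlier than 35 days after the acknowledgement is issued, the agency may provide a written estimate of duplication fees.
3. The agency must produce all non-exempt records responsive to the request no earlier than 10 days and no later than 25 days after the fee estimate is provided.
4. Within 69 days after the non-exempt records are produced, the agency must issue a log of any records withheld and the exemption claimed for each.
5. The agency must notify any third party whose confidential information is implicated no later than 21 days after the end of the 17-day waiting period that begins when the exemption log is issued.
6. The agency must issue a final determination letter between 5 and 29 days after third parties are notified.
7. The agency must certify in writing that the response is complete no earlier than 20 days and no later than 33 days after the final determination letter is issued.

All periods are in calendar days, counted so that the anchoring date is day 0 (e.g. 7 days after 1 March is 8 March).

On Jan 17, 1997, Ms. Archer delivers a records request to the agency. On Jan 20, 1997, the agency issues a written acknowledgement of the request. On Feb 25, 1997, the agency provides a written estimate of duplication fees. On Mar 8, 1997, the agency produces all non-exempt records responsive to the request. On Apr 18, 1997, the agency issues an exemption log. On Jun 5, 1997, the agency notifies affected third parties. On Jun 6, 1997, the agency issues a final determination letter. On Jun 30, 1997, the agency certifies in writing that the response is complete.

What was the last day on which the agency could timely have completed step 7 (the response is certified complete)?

Jul 9, 1997

Step 7 runs from Jun 6, 1997, when the final determination letter is issued. The window is 20–33 days after Jun 6, 1997; it closes on Jul 9, 1997.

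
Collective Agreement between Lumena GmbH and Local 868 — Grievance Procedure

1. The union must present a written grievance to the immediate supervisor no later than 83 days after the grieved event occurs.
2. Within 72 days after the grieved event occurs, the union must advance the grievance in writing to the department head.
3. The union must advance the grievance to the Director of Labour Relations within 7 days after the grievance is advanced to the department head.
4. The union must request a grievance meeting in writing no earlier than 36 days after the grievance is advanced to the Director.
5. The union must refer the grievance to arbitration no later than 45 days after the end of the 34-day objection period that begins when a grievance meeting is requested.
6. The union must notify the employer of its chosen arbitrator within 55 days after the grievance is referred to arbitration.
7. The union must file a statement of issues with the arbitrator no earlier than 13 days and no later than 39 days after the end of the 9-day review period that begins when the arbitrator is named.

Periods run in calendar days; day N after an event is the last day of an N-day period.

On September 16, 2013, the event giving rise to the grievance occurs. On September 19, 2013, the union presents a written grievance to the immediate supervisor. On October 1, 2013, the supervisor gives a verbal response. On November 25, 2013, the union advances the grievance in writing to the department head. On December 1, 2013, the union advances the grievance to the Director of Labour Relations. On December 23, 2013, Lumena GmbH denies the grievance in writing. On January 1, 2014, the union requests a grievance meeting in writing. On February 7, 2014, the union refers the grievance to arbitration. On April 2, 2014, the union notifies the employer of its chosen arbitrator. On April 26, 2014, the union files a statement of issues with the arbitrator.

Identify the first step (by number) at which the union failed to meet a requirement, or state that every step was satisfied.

Step 4

Step 1 — counting 83 days from September 16, 2013 (when the grieved event occurs) gives a deadline of December 8, 2013; completed September 19, 2013, before the deadline.
Step 2 — counting 72 days from September 16, 2013 (when the grieved event occurs) gives a deadline of November 27, 2013; November 25, 2013 is within that limit.
Step 3 — counting 7 days from November 25, 2013 (when the grievance is advanced to the department head) gives a deadline of December 2, 2013; completed December 1, 2013, before the deadline.
Step 4 — must wait 36 days from December 1, 2013 (when the grievance is advanced to the Director), so not before January 6, 2014; acted on January 1, 2014, 5 days prematurely.
No need to go further; step 4 was not satisfied.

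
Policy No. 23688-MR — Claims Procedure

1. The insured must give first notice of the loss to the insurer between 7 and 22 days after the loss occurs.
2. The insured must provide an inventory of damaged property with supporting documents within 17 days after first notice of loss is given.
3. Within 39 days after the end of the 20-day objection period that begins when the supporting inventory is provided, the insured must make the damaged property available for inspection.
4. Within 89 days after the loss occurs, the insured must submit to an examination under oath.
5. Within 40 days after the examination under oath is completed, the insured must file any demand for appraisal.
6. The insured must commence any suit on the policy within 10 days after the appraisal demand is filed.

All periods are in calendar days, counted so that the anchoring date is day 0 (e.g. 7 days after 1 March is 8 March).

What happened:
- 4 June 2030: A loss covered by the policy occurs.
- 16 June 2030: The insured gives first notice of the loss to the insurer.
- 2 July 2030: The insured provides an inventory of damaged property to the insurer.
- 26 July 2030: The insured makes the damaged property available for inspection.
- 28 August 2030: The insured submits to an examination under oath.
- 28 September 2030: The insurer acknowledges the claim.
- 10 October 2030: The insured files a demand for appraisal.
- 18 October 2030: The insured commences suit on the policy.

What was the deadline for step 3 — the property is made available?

30 August 2030

The supporting inventory is provided on 2 July 2030; the 20-day objection period therefore ends 22 July 2030, and step 3 runs from that date. 39 days after 22 July 2030 is 30 August 2030.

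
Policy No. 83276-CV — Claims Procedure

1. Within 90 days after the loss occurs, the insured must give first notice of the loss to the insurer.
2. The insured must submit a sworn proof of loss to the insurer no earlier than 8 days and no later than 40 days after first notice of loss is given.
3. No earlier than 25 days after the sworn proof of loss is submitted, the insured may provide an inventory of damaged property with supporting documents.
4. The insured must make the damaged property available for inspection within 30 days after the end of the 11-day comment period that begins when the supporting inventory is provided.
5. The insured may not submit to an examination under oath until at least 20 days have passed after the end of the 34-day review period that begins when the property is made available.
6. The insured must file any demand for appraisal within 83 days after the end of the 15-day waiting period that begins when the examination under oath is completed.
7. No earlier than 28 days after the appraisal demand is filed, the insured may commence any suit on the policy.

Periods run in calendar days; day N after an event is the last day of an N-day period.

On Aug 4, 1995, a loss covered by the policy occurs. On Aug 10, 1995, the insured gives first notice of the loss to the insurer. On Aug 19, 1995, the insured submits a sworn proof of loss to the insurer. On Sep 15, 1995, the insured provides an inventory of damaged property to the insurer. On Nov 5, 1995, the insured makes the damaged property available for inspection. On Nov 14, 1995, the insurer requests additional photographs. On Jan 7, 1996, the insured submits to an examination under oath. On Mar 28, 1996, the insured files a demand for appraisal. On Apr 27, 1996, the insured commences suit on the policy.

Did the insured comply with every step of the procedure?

No

Step 1 — counting 90 days from Aug 4, 1995 (when the loss occurs) gives a deadline of Nov 2, 1995; done Aug 10, 1995 — timely.
Step 2 — 8 and 40 days from Aug 10, 1995 (when first notice of loss is given) are Aug 18, 1995 and Sep 19, 1995 respectively; Aug 19, 1995 falls inside that range.
Step 3 — must wait 25 days from Aug 19, 1995 (when the sworn proof of loss is submitted), so not before Sep 13, 1995; done Sep 15, 1995 — permitted.
Step 4 — counting 30 days from Sep 26, 1995 (end of the 11-day comment period, which began when the supporting inventory is provided on Sep 15, 1995) gives a deadline of Oct 26, 1995; not done until Nov 5, 1995, 10 days after the deadline.
The analysis stops there.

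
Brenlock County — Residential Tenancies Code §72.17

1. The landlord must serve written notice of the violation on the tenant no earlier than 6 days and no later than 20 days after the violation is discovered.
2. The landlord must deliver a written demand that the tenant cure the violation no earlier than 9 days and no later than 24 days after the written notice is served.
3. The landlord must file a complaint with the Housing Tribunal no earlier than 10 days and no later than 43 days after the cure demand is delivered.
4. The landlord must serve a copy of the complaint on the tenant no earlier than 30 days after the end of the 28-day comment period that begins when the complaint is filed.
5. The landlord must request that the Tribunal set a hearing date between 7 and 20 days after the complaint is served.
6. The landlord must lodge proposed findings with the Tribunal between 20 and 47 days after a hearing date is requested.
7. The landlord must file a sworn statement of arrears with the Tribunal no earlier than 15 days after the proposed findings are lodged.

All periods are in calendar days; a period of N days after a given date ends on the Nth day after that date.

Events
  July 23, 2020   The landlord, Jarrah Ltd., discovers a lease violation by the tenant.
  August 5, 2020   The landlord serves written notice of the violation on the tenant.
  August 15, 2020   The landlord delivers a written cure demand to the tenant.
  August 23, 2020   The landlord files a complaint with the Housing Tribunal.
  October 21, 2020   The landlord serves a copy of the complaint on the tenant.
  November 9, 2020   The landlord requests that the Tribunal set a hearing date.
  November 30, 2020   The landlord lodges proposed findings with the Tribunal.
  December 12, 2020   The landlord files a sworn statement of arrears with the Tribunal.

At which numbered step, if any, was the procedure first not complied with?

(1) the permitted window runs from July 23, 2020 + 6 = July 29, 2020 to July 23, 2020 + 20 = August 12, 2020; done August 5, 2020 — within the window.
(2) the permitted window runs from August 5, 2020 + 9 = August 14, 2020 to August 5, 2020 + 24 = August 29, 2020; done August 15, 2020 — within the window.
(3) the permitted window runs from August 15, 2020 + 10 = August 25, 2020 to August 15, 2020 + 43 = September 27, 2020; August 23, 2020 is 2 days too early.
That is the first point of non-compliance.

Step 3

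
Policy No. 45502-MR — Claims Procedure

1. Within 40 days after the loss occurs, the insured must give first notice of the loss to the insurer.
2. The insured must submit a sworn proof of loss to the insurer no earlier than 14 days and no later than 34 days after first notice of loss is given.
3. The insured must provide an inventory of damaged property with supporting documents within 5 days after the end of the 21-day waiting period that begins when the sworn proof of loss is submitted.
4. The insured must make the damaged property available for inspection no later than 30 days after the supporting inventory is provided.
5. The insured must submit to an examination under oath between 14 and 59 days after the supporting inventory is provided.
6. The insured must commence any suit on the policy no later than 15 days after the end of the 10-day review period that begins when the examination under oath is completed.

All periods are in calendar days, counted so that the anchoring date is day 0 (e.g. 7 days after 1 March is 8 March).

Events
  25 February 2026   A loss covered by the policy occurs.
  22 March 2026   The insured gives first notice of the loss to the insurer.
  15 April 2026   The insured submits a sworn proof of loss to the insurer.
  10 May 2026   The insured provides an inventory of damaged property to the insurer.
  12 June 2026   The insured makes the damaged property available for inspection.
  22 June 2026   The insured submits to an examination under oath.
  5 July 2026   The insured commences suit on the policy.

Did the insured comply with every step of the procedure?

No

Step 1 — counting 40 days from 25 February 2026 (when the loss occurs) gives a deadline of 6 April 2026; completed 22 March 2026, before the deadline.
Step 2 — 14 and 34 days from 22 March 2026 (when first notice of loss is given) are 5 April 2026 and 25 April 2026 respectively; done 15 April 2026 — within the window.
Step 3 — counting 5 days from 6 May 2026 (end of the 21-day waiting period, which began when the sworn proof of loss is submitted on 15 April 2026) gives a deadline of 11 May 2026; completed 10 May 2026, before the deadline.
Step 4 — counting 30 days from 10 May 2026 (when the supporting inventory is provided) gives a deadline of 9 June 2026; 12 June 2026 misses that deadline by 3 days.
No need to go further; step 4 was not satisfied.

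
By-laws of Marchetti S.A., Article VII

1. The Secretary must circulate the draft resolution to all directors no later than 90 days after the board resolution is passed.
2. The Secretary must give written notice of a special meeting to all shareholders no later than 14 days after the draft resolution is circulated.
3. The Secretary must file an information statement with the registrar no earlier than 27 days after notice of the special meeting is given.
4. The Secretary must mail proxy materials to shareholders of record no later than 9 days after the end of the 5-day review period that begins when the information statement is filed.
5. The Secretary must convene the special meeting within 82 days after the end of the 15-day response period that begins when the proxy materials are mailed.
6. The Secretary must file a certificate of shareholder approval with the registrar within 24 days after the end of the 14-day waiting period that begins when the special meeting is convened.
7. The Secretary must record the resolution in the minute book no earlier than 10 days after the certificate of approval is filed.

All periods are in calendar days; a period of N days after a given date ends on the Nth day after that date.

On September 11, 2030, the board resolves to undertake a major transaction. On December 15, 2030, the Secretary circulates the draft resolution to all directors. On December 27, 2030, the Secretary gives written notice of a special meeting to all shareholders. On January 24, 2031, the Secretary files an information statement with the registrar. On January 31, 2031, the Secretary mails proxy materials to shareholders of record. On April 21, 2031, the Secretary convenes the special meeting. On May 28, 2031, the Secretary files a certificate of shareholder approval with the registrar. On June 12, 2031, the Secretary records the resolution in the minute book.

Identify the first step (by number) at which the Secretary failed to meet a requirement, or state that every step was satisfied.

(1) due by September 11, 2030 + 90 days = December 10, 2030; not done until December 15, 2030, 5 days after the deadline.
Later steps need not be reached.

Step 1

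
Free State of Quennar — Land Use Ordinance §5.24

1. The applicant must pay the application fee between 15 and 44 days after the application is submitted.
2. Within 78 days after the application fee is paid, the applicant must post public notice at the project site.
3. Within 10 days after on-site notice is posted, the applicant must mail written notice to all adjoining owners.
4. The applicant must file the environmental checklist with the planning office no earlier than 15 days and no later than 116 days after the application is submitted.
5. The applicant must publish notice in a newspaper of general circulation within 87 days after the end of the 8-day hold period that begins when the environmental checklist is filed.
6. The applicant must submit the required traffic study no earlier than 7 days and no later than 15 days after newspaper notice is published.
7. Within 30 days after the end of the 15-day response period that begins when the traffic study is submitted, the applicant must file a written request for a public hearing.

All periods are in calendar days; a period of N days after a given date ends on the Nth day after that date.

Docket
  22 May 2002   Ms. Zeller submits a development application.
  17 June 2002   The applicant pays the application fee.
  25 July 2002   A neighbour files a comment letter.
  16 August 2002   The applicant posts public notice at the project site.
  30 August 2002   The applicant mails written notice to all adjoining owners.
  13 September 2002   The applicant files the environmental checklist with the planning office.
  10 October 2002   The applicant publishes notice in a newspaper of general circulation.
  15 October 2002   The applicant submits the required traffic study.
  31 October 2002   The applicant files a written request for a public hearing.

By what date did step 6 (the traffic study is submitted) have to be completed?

Step 6 runs from 10 October 2002, when newspaper notice is published. The window is 7–15 days after 10 October 2002; it closes on 25 October 2002.

25 October 2002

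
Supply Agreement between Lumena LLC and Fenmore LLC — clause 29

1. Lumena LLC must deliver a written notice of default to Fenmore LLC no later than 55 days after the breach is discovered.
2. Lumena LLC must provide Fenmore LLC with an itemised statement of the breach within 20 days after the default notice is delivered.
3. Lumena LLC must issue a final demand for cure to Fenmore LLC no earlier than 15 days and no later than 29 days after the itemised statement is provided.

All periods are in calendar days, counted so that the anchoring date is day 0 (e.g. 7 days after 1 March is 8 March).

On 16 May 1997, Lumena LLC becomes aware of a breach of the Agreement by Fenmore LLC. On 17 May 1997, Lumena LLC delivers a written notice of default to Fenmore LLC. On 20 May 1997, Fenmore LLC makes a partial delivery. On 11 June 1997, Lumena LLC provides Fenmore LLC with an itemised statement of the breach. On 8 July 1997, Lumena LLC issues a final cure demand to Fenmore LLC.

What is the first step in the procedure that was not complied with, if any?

Step 1: 55 days after 16 May 1997 (when the breach is discovered) is 10 July 1997; 17 May 1997 is within that limit.
Step 2: 20 days after 17 May 1997 (when the default notice is delivered) is 6 June 1997; 11 June 1997 misses that deadline by 5 days.

Step 2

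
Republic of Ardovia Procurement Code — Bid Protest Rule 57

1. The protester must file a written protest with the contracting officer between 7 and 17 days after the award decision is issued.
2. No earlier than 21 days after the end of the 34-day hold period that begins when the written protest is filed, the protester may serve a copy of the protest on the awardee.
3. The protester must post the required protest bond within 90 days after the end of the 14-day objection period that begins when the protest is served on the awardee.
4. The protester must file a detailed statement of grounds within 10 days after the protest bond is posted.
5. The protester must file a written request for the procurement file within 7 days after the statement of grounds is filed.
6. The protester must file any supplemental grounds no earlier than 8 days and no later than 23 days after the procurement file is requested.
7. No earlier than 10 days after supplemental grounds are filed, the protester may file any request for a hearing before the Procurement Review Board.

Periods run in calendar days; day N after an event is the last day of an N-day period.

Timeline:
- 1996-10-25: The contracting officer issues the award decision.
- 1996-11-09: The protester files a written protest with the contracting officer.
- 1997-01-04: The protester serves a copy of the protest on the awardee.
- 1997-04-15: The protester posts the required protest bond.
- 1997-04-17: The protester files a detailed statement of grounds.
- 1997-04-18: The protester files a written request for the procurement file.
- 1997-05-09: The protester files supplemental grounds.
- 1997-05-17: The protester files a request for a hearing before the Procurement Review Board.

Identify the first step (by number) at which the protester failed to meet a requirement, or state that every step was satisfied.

Step 7

Step 1: the window is 7–17 days after 1996-10-25 (when the award decision is issued), so 1996-11-01 through 1996-11-11; 1996-11-09 falls inside that range.
Step 2: the earliest permitted date is 21 days after 1996-12-13 (end of the 34-day hold period, which began when the written protest is filed on 1996-11-09), i.e. 1997-01-03; done 1997-01-04 — permitted.
Step 3: 90 days after 1997-01-18 (end of the 14-day objection period, which began when the protest is served on the awardee on 1997-01-04) is 1997-04-18; 1997-04-15 is within that limit.
Step 4: 10 days after 1997-04-15 (when the protest bond is posted) is 1997-04-25; 1997-04-17 is within that limit.
Step 5: 7 days after 1997-04-17 (when the statement of grounds is filed) is 1997-04-24; 1997-04-18 is within that limit.
Step 6: the window is 8–23 days after 1997-04-18 (when the procurement file is requested), so 1997-04-26 through 1997-05-11; 1997-05-09 falls inside that range.
Step 7: the earliest permitted date is 10 days after 1997-05-09 (when supplemental grounds are filed), i.e. 1997-05-19; acted on 1997-05-17, 2 days prematurely.
Later steps need not be reached.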